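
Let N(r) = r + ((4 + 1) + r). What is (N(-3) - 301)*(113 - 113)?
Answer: 0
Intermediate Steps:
N(r) = 5 + 2*r (N(r) = r + (5 + r) = 5 + 2*r)
(N(-3) - 301)*(113 - 113) = ((5 + 2*(-3)) - 301)*(113 - 113) = ((5 - 6) - 301)*0 = (-1 - 301)*0 = -302*0 = 0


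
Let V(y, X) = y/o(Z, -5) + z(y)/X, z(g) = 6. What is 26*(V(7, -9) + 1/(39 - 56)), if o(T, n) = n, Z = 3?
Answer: -14092/255 ≈ -55.263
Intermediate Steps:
V(y, X) = 6/X - y/5 (V(y, X) = y/(-5) + 6/X = y*(-1/5) + 6/X = -y/5 + 6/X = 6/X - y/5)
26*(V(7, -9) + 1/(39 - 56)) = 26*((6/(-9) - 1/5*7) + 1/(39 - 56)) = 26*((6*(-1/9) - 7/5) + 1/(-17)) = 26*((-2/3 - 7/5) - 1/17) = 26*(-31/15 - 1/17) = 26*(-542/255) = -14092/255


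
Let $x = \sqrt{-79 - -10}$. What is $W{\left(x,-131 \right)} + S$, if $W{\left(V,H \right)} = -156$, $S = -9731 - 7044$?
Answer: $-16931$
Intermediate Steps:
$S = -16775$
$x = i \sqrt{69}$ ($x = \sqrt{-79 + \left(-29 + 39\right)} = \sqrt{-79 + 10} = \sqrt{-69} = i \sqrt{69} \approx 8.3066 i$)
$W{\left(x,-131 \right)} + S = -156 - 16775 = -16931$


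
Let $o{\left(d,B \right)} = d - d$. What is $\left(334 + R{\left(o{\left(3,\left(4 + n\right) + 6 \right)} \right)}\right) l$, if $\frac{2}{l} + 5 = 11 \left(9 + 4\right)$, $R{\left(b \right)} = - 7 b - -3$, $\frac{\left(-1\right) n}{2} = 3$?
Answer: $\frac{337}{69} \approx 4.8841$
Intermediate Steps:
$n = -6$ ($n = \left(-2\right) 3 = -6$)
$o{\left(d,B \right)} = 0$
$R{\left(b \right)} = 3 - 7 b$ ($R{\left(b \right)} = - 7 b + 3 = 3 - 7 b$)
$l = \frac{1}{69}$ ($l = \frac{2}{-5 + 11 \left(9 + 4\right)} = \frac{2}{-5 + 11 \cdot 13} = \frac{2}{-5 + 143} = \frac{2}{138} = 2 \cdot \frac{1}{138} = \frac{1}{69} \approx 0.014493$)
$\left(334 + R{\left(o{\left(3,\left(4 + n\right) + 6 \right)} \right)}\right) l = \left(334 + \left(3 - 0\right)\right) \frac{1}{69} = \left(334 + \left(3 + 0\right)\right) \frac{1}{69} = \left(334 + 3\right) \frac{1}{69} = 337 \cdot \frac{1}{69} = \frac{337}{69}$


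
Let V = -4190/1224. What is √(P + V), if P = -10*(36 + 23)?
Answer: 5*I*√246959/102 ≈ 24.36*I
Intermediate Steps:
V = -2095/612 (V = -4190*1/1224 = -2095/612 ≈ -3.4232)
P = -590 (P = -10*59 = -590)
√(P + V) = √(-590 - 2095/612) = √(-363175/612) = 5*I*√246959/102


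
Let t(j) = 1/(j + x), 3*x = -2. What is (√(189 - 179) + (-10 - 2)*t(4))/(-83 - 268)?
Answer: 2/195 - √10/351 ≈ 0.0012471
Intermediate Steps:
x = -⅔ (x = (⅓)*(-2) = -⅔ ≈ -0.66667)
t(j) = 1/(-⅔ + j) (t(j) = 1/(j - ⅔) = 1/(-⅔ + j))
(√(189 - 179) + (-10 - 2)*t(4))/(-83 - 268) = (√(189 - 179) + (-10 - 2)*(3/(-2 + 3*4)))/(-83 - 268) = (√10 - 36/(-2 + 12))/(-351) = (√10 - 36/10)*(-1/351) = (√10 - 12*3/10)*(-1/351) = (√10 - 18/5)*(-1/351) = (-18/5 + √10)*(-1/351) = 2/195 - √10/351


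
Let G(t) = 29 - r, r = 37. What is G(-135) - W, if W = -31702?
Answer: 31694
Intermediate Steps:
G(t) = -8 (G(t) = 29 - 1*37 = 29 - 37 = -8)
G(-135) - W = -8 - 1*(-31702) = -8 + 31702 = 31694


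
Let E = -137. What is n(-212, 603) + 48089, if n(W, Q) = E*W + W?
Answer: 76921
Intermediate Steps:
n(W, Q) = -136*W (n(W, Q) = -137*W + W = -136*W)
n(-212, 603) + 48089 = -136*(-212) + 48089 = 28832 + 48089 = 76921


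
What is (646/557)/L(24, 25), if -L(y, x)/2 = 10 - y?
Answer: 323/7798 ≈ 0.041421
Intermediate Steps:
L(y, x) = -20 + 2*y (L(y, x) = -2*(10 - y) = -20 + 2*y)
(646/557)/L(24, 25) = (646/557)/(-20 + 2*24) = (646*(1/557))/(-20 + 48) = (646/557)/28 = (646/557)*(1/28) = 323/7798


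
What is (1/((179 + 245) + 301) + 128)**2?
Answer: 8612025601/525625 ≈ 16384.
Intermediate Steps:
(1/((179 + 245) + 301) + 128)**2 = (1/(424 + 301) + 128)**2 = (1/725 + 128)**2 = (92801/725)**2 = 8612025601/525625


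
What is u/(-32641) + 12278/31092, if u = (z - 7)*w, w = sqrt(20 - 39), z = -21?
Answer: 6139/15546 + 4*I*sqrt(19)/4663 ≈ 0.39489 + 0.0037391*I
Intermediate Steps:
w = I*sqrt(19) (w = sqrt(-19) = I*sqrt(19) ≈ 4.3589*I)
u = -28*I*sqrt(19) (u = (-21 - 7)*(I*sqrt(19)) = -28*I*sqrt(19) ≈ -122.05*I)
u/(-32641) + 12278/31092 = -28*I*sqrt(19)/(-32641) + 12278/31092 = -28*I*sqrt(19)*(-1/32641) + 12278*(1/31092) = 4*I*sqrt(19)/4663 + 6139/15546 = 6139/15546 + 4*I*sqrt(19)/4663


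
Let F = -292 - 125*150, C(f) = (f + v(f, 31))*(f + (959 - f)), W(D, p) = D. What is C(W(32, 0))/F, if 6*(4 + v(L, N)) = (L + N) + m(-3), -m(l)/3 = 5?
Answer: -17262/9521 ≈ -1.8130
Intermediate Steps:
m(l) = -15 (m(l) = -3*5 = -15)
v(L, N) = -13/2 + L/6 + N/6 (v(L, N) = -4 + ((L + N) - 15)/6 = -4 + (-15 + L + N)/6 = -4 + (-5/2 + L/6 + N/6) = -13/2 + L/6 + N/6)
C(f) = -3836/3 + 6713*f/6 (C(f) = (f + (-13/2 + f/6 + (⅙)*31))*(f + (959 - f)) = (f + (-13/2 + f/6 + 31/6))*959 = (f + (-4/3 + f/6))*959 = (-4/3 + 7*f/6)*959 = -3836/3 + 6713*f/6)
F = -19042 (F = -292 - 18750 = -19042)
C(W(32, 0))/F = (-3836/3 + (6713/6)*32)/(-19042) = (-3836/3 + 107408/3)*(-1/19042) = 34524*(-1/19042) = -17262/9521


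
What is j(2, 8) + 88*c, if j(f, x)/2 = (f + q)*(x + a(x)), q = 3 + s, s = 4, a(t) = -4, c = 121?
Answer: 10720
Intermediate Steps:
q = 7 (q = 3 + 4 = 7)
j(f, x) = 2*(-4 + x)*(7 + f) (j(f, x) = 2*((f + 7)*(x - 4)) = 2*((7 + f)*(-4 + x)) = 2*((-4 + x)*(7 + f)) = 2*(-4 + x)*(7 + f))
j(2, 8) + 88*c = (-56 - 8*2 + 14*8 + 2*2*8) + 88*121 = (-56 - 16 + 112 + 32) + 10648 = 72 + 10648 = 10720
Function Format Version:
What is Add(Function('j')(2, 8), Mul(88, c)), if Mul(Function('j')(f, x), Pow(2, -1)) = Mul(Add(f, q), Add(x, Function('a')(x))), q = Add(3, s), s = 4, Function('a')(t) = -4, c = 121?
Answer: 10720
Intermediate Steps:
q = 7 (q = Add(3, 4) = 7)
Function('j')(f, x) = Mul(2, Add(-4, x), Add(7, f)) (Function('j')(f, x) = Mul(2, Mul(Add(f, 7), Add(x, -4))) = Mul(2, Mul(Add(7, f), Add(-4, x))) = Mul(2, Mul(Add(-4, x), Add(7, f))) = Mul(2, Add(-4, x), Add(7, f)))
Add(Function('j')(2, 8), Mul(88, c)) = Add(Add(-56, Mul(-8, 2), Mul(14, 8), Mul(2, 2, 8)), Mul(88, 121)) = Add(Add(-56, -16, 112, 32), 10648) = Add(72, 10648) = 10720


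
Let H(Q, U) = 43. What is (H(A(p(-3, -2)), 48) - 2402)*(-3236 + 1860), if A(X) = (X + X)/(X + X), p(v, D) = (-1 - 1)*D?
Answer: 3245984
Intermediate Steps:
p(v, D) = -2*D
A(X) = 1 (A(X) = (2*X)/((2*X)) = (2*X)*(1/(2*X)) = 1)
(H(A(p(-3, -2)), 48) - 2402)*(-3236 + 1860) = (43 - 2402)*(-3236 + 1860) = -2359*(-1376) = 3245984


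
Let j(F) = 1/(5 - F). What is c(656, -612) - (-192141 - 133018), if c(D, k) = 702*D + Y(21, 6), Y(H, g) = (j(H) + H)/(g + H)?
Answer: 339410207/432 ≈ 7.8567e+5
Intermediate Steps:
Y(H, g) = (H - 1/(-5 + H))/(H + g) (Y(H, g) = (-1/(-5 + H) + H)/(g + H) = (H - 1/(-5 + H))/(H + g))
c(D, k) = 335/432 + 702*D (c(D, k) = 702*D + (-1 + 21*(-5 + 21))/((-5 + 21)*(21 + 6)) = 702*D + (-1 + 21*16)/(16*27) = 702*D + (1/16)*(1/27)*(-1 + 336) = 702*D + (1/16)*(1/27)*335 = 702*D + 335/432 = 335/432 + 702*D)
c(656, -612) - (-192141 - 133018) = (335/432 + 702*656) - (-192141 - 133018) = (335/432 + 460512) - 1*(-325159) = 198941519/432 + 325159 = 339410207/432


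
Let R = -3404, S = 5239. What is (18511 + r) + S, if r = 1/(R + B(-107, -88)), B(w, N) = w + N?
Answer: 85476249/3599 ≈ 23750.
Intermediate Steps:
B(w, N) = N + w
r = -1/3599 (r = 1/(-3404 + (-88 - 107)) = 1/(-3404 - 195) = 1/(-3599) = -1/3599 ≈ -0.00027785)
(18511 + r) + S = (18511 - 1/3599) + 5239 = 66621088/3599 + 5239 = 85476249/3599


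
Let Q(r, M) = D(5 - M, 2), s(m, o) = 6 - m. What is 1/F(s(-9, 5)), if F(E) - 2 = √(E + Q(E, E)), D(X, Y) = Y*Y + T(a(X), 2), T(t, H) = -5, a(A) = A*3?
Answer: -⅕ + √14/10 ≈ 0.17417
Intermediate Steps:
a(A) = 3*A
D(X, Y) = -5 + Y² (D(X, Y) = Y*Y - 5 = Y² - 5 = -5 + Y²)
Q(r, M) = -1 (Q(r, M) = -5 + 2² = -5 + 4 = -1)
F(E) = 2 + √(-1 + E) (F(E) = 2 + √(E - 1) = 2 + √(-1 + E))
1/F(s(-9, 5)) = 1/(2 + √(-1 + (6 - 1*(-9)))) = 1/(2 + √(-1 + (6 + 9))) = 1/(2 + √(-1 + 15)) = 1/(2 + √14)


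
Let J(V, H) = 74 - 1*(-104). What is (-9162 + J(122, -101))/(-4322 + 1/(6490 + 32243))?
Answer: 347977272/167404025 ≈ 2.0787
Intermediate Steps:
J(V, H) = 178 (J(V, H) = 74 + 104 = 178)
(-9162 + J(122, -101))/(-4322 + 1/(6490 + 32243)) = (-9162 + 178)/(-4322 + 1/(6490 + 32243)) = -8984/(-4322 + 1/38733) = -8984/(-167404025/38733) = -8984*(-38733/167404025) = 347977272/167404025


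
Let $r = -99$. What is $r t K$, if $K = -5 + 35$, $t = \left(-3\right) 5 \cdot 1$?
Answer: $44550$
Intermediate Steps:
$t = -15$ ($t = \left(-15\right) 1 = -15$)
$K = 30$
$r t K = \left(-99\right) \left(-15\right) 30 = 1485 \cdot 30 = 44550$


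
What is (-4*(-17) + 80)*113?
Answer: 16724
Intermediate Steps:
(-4*(-17) + 80)*113 = (68 + 80)*113 = 148*113 = 16724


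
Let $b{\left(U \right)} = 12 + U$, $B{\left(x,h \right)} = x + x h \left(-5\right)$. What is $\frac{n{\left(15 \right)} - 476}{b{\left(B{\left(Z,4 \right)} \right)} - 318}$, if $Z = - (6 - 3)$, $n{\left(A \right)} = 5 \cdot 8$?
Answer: $\frac{436}{249} \approx 1.751$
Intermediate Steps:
$n{\left(A \right)} = 40$
$Z = -3$ ($Z = \left(-1\right) 3 = -3$)
$B{\left(x,h \right)} = x - 5 h x$ ($B{\left(x,h \right)} = x + h x \left(-5\right) = x - 5 h x$)
$\frac{n{\left(15 \right)} - 476}{b{\left(B{\left(Z,4 \right)} \right)} - 318} = \frac{40 - 476}{\left(12 - 3 \left(1 - 20\right)\right) - 318} = - \frac{436}{\left(12 - 3 \left(1 - 20\right)\right) - 318} = - \frac{436}{\left(12 - -57\right) - 318} = - \frac{436}{\left(12 + 57\right) - 318} = - \frac{436}{69 - 318} = - \frac{436}{-249} = \left(-436\right) \left(- \frac{1}{249}\right) = \frac{436}{249}$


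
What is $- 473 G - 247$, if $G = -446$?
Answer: $210711$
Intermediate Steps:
$- 473 G - 247 = \left(-473\right) \left(-446\right) - 247 = 210958 - 247 = 210711$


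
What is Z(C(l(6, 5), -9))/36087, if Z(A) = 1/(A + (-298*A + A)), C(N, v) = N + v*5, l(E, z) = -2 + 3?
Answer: 1/469997088 ≈ 2.1277e-9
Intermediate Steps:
l(E, z) = 1
C(N, v) = N + 5*v
Z(A) = -1/(296*A) (Z(A) = 1/(A - 297*A) = 1/(-296*A) = -1/(296*A))
Z(C(l(6, 5), -9))/36087 = -1/(296*(1 + 5*(-9)))/36087 = -1/(296*(1 - 45))*(1/36087) = -1/296/(-44)*(1/36087) = -1/296*(-1/44)*(1/36087) = (1/13024)*(1/36087) = 1/469997088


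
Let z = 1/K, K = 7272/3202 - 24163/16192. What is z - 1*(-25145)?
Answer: 507682074997/20189149 ≈ 25146.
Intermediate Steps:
K = 20189149/25923392 (K = 7272*(1/3202) - 24163*1/16192 = 3636/1601 - 24163/16192 = 20189149/25923392 ≈ 0.77880)
z = 25923392/20189149 (z = 1/(20189149/25923392) = 25923392/20189149 ≈ 1.2840)
z - 1*(-25145) = 25923392/20189149 - 1*(-25145) = 25923392/20189149 + 25145 = 507682074997/20189149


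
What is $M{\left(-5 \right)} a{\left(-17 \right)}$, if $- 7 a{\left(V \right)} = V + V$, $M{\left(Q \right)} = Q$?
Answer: $- \frac{170}{7} \approx -24.286$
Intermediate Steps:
$a{\left(V \right)} = - \frac{2 V}{7}$ ($a{\left(V \right)} = - \frac{V + V}{7} = - \frac{2 V}{7}$)
$M{\left(-5 \right)} a{\left(-17 \right)} = - 5 \left(\left(- \frac{2}{7}\right) \left(-17\right)\right) = \left(-5\right) \frac{34}{7} = - \frac{170}{7}$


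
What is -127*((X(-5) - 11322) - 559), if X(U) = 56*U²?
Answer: 1331087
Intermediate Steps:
-127*((X(-5) - 11322) - 559) = -127*((56*(-5)² - 11322) - 559) = -127*((56*25 - 11322) - 559) = -127*((1400 - 11322) - 559) = -127*(-9922 - 559) = -127*(-10481) = 1331087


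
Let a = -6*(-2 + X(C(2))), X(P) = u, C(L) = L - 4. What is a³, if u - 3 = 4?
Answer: -27000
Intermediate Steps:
u = 7 (u = 3 + 4 = 7)
C(L) = -4 + L
X(P) = 7
a = -30 (a = -6*(-2 + 7) = -6*5 = -30)
a³ = (-30)³ = -27000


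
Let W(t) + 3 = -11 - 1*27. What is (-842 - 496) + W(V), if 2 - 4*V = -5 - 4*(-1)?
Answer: -1379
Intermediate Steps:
V = ¾ (V = ½ - (-5 - 4*(-1))/4 = ½ - (-5 + 4)/4 = ½ - ¼*(-1) = ½ + ¼ = ¾ ≈ 0.75000)
W(t) = -41 (W(t) = -3 + (-11 - 1*27) = -3 + (-11 - 27) = -3 - 38 = -41)
(-842 - 496) + W(V) = (-842 - 496) - 41 = -1338 - 41 = -1379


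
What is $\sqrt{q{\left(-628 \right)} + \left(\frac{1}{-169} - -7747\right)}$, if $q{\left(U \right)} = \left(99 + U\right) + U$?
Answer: $\frac{\sqrt{1113709}}{13} \approx 81.179$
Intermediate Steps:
$q{\left(U \right)} = 99 + 2 U$
$\sqrt{q{\left(-628 \right)} + \left(\frac{1}{-169} - -7747\right)} = \sqrt{\left(99 + 2 \left(-628\right)\right) + \left(\frac{1}{-169} - -7747\right)} = \sqrt{\left(99 - 1256\right) + \left(- \frac{1}{169} + 7747\right)} = \sqrt{-1157 + \frac{1309242}{169}} = \sqrt{\frac{1113709}{169}} = \frac{\sqrt{1113709}}{13}$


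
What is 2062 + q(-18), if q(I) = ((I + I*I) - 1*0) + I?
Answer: 2350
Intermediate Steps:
q(I) = I² + 2*I (q(I) = ((I + I²) + 0) + I = (I + I²) + I = I² + 2*I)
2062 + q(-18) = 2062 - 18*(2 - 18) = 2062 - 18*(-16) = 2062 + 288 = 2350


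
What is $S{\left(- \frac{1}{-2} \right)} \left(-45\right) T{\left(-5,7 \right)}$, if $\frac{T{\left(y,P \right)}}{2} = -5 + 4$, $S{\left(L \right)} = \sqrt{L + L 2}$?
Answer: $45 \sqrt{6} \approx 110.23$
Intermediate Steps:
$S{\left(L \right)} = \sqrt{3} \sqrt{L}$ ($S{\left(L \right)} = \sqrt{L + 2 L} = \sqrt{3 L} = \sqrt{3} \sqrt{L}$)
$T{\left(y,P \right)} = -2$ ($T{\left(y,P \right)} = 2 \left(-5 + 4\right) = 2 \left(-1\right) = -2$)
$S{\left(- \frac{1}{-2} \right)} \left(-45\right) T{\left(-5,7 \right)} = \sqrt{3} \sqrt{- \frac{1}{-2}} \left(-45\right) \left(-2\right) = \sqrt{3} \sqrt{\left(-1\right) \left(- \frac{1}{2}\right)} \left(-45\right) \left(-2\right) = \frac{\sqrt{3}}{\sqrt{2}} \left(-45\right) \left(-2\right) = \sqrt{3} \frac{\sqrt{2}}{2} \left(-45\right) \left(-2\right) = \frac{\sqrt{6}}{2} \left(-45\right) \left(-2\right) = - \frac{45 \sqrt{6}}{2} \left(-2\right) = 45 \sqrt{6}$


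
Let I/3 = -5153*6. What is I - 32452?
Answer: -125206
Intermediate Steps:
I = -92754 (I = 3*(-5153*6) = 3*(-30918) = -92754)
I - 32452 = -92754 - 32452 = -125206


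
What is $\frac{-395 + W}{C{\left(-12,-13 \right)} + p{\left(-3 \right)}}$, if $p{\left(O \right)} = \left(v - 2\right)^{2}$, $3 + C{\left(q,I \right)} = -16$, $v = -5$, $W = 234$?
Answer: $- \frac{161}{30} \approx -5.3667$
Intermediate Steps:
$C{\left(q,I \right)} = -19$ ($C{\left(q,I \right)} = -3 - 16 = -19$)
$p{\left(O \right)} = 49$ ($p{\left(O \right)} = \left(-5 - 2\right)^{2} = \left(-7\right)^{2} = 49$)
$\frac{-395 + W}{C{\left(-12,-13 \right)} + p{\left(-3 \right)}} = \frac{-395 + 234}{-19 + 49} = - \frac{161}{30}$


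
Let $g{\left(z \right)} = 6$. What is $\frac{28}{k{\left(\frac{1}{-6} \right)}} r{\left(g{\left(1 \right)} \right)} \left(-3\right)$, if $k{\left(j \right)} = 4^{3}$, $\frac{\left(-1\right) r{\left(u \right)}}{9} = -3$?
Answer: $- \frac{567}{16} \approx -35.438$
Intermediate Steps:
$r{\left(u \right)} = 27$ ($r{\left(u \right)} = \left(-9\right) \left(-3\right) = 27$)
$k{\left(j \right)} = 64$
$\frac{28}{k{\left(\frac{1}{-6} \right)}} r{\left(g{\left(1 \right)} \right)} \left(-3\right) = \frac{28}{64} \cdot 27 \left(-3\right) = 28 \cdot \frac{1}{64} \cdot 27 \left(-3\right) = \frac{7}{16} \cdot 27 \left(-3\right) = \frac{189}{16} \left(-3\right) = - \frac{567}{16}$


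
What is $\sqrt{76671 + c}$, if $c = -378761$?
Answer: $i \sqrt{302090} \approx 549.63 i$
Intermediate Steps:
$\sqrt{76671 + c} = \sqrt{76671 - 378761} = \sqrt{-302090} = i \sqrt{302090}$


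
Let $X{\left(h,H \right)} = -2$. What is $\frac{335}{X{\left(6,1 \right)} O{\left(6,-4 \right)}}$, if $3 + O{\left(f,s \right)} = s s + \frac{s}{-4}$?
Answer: $- \frac{335}{28} \approx -11.964$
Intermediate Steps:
$O{\left(f,s \right)} = -3 + s^{2} - \frac{s}{4}$ ($O{\left(f,s \right)} = -3 + \left(s s + \frac{s}{-4}\right) = -3 + \left(s^{2} + s \left(- \frac{1}{4}\right)\right) = -3 + \left(s^{2} - \frac{s}{4}\right) = -3 + s^{2} - \frac{s}{4}$)
$\frac{335}{X{\left(6,1 \right)} O{\left(6,-4 \right)}} = \frac{335}{\left(-2\right) \left(-3 + \left(-4\right)^{2} - -1\right)} = \frac{335}{\left(-2\right) \left(-3 + 16 + 1\right)} = \frac{335}{\left(-2\right) 14} = \frac{335}{-28} = 335 \left(- \frac{1}{28}\right) = - \frac{335}{28}$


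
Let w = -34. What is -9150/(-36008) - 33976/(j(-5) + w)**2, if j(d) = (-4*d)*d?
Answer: -132388801/80819956 ≈ -1.6381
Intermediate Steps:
j(d) = -4*d**2
-9150/(-36008) - 33976/(j(-5) + w)**2 = -9150/(-36008) - 33976/(-4*(-5)**2 - 34)**2 = -9150*(-1/36008) - 33976/(-4*25 - 34)**2 = 4575/18004 - 33976/(-100 - 34)**2 = 4575/18004 - 33976/((-134)**2) = 4575/18004 - 33976/17956 = 4575/18004 - 33976*1/17956 = 4575/18004 - 8494/4489 = -132388801/80819956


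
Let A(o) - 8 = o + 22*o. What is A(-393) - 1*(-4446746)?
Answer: 4437715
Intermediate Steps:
A(o) = 8 + 23*o (A(o) = 8 + (o + 22*o) = 8 + 23*o)
A(-393) - 1*(-4446746) = (8 + 23*(-393)) - 1*(-4446746) = (8 - 9039) + 4446746 = -9031 + 4446746 = 4437715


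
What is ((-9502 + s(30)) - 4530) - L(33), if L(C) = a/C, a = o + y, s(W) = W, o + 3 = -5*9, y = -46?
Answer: -461972/33 ≈ -13999.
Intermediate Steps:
o = -48 (o = -3 - 5*9 = -3 - 45 = -48)
a = -94 (a = -48 - 46 = -94)
L(C) = -94/C
((-9502 + s(30)) - 4530) - L(33) = ((-9502 + 30) - 4530) - (-94)/33 = (-9472 - 4530) - (-94)/33 = -14002 - 1*(-94/33) = -14002 + 94/33 = -461972/33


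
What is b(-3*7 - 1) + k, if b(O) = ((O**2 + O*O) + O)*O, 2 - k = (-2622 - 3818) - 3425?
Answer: -10945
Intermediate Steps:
k = 9867 (k = 2 - ((-2622 - 3818) - 3425) = 2 - (-6440 - 3425) = 2 - 1*(-9865) = 2 + 9865 = 9867)
b(O) = O*(O + 2*O**2) (b(O) = ((O**2 + O**2) + O)*O = (2*O**2 + O)*O = (O + 2*O**2)*O = O*(O + 2*O**2))
b(-3*7 - 1) + k = (-3*7 - 1)**2*(1 + 2*(-3*7 - 1)) + 9867 = (-21 - 1)**2*(1 + 2*(-21 - 1)) + 9867 = (-22)**2*(1 + 2*(-22)) + 9867 = 484*(1 - 44) + 9867 = 484*(-43) + 9867 = -20812 + 9867 = -10945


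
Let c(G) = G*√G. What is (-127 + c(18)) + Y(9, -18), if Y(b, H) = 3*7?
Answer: -106 + 54*√2 ≈ -29.632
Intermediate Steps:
Y(b, H) = 21
c(G) = G^(3/2)
(-127 + c(18)) + Y(9, -18) = (-127 + 18^(3/2)) + 21 = (-127 + 54*√2) + 21 = -106 + 54*√2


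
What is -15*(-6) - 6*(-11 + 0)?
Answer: 156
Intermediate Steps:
-15*(-6) - 6*(-11 + 0) = 90 - 6*(-11) = 90 + 66 = 156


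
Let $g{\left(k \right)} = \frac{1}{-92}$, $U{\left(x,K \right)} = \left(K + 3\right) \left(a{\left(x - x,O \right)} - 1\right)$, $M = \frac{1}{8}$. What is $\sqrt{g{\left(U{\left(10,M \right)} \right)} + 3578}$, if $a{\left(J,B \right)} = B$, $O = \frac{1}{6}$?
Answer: $\frac{15 \sqrt{33649}}{46} \approx 59.816$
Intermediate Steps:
$O = \frac{1}{6} \approx 0.16667$
$M = \frac{1}{8} \approx 0.125$
$U{\left(x,K \right)} = - \frac{5}{2} - \frac{5 K}{6}$ ($U{\left(x,K \right)} = \left(K + 3\right) \left(\frac{1}{6} - 1\right) = \left(3 + K\right) \left(- \frac{5}{6}\right) = - \frac{5}{2} - \frac{5 K}{6}$)
$g{\left(k \right)} = - \frac{1}{92}$
$\sqrt{g{\left(U{\left(10,M \right)} \right)} + 3578} = \sqrt{- \frac{1}{92} + 3578} = \sqrt{\frac{329175}{92}} = \frac{15 \sqrt{33649}}{46}$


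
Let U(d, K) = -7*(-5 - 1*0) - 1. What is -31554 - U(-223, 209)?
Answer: -31588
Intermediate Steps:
U(d, K) = 34 (U(d, K) = -7*(-5 + 0) - 1 = -7*(-5) - 1 = 35 - 1 = 34)
-31554 - U(-223, 209) = -31554 - 1*34 = -31554 - 34 = -31588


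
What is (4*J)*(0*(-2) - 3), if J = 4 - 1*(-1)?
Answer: -60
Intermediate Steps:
J = 5 (J = 4 + 1 = 5)
(4*J)*(0*(-2) - 3) = (4*5)*(0*(-2) - 3) = 20*(0 - 3) = 20*(-3) = -60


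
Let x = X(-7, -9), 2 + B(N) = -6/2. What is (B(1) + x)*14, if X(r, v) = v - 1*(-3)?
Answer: -154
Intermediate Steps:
X(r, v) = 3 + v (X(r, v) = v + 3 = 3 + v)
B(N) = -5 (B(N) = -2 - 6/2 = -2 - 6*1/2 = -2 - 3 = -5)
x = -6 (x = 3 - 9 = -6)
(B(1) + x)*14 = (-5 - 6)*14 = -11*14 = -154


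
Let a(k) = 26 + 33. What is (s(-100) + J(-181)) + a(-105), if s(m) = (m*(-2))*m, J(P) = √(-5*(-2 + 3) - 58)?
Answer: -19941 + 3*I*√7 ≈ -19941.0 + 7.9373*I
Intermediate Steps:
J(P) = 3*I*√7 (J(P) = √(-5*1 - 58) = √(-5 - 58) = √(-63) = 3*I*√7)
s(m) = -2*m² (s(m) = (-2*m)*m = -2*m²)
a(k) = 59
(s(-100) + J(-181)) + a(-105) = (-2*(-100)² + 3*I*√7) + 59 = (-2*10000 + 3*I*√7) + 59 = (-20000 + 3*I*√7) + 59 = -19941 + 3*I*√7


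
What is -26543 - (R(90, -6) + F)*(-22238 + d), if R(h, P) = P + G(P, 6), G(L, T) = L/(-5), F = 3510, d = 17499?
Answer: 82922999/5 ≈ 1.6585e+7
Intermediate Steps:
G(L, T) = -L/5 (G(L, T) = L*(-1/5) = -L/5)
R(h, P) = 4*P/5 (R(h, P) = P - P/5 = 4*P/5)
-26543 - (R(90, -6) + F)*(-22238 + d) = -26543 - ((4/5)*(-6) + 3510)*(-22238 + 17499) = -26543 - (-24/5 + 3510)*(-4739) = -26543 - 17526*(-4739)/5 = -26543 - 1*(-83055714/5) = -26543 + 83055714/5 = 82922999/5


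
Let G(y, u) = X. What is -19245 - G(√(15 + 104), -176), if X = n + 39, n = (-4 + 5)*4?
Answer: -19288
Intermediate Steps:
n = 4 (n = 1*4 = 4)
X = 43 (X = 4 + 39 = 43)
G(y, u) = 43
-19245 - G(√(15 + 104), -176) = -19245 - 1*43 = -19245 - 43 = -19288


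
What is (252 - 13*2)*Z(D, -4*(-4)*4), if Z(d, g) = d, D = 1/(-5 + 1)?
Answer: -113/2 ≈ -56.500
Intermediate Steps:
D = -1/4 (D = 1/(-4) = -1/4 ≈ -0.25000)
(252 - 13*2)*Z(D, -4*(-4)*4) = (252 - 13*2)*(-1/4) = (252 - 26)*(-1/4) = 226*(-1/4) = -113/2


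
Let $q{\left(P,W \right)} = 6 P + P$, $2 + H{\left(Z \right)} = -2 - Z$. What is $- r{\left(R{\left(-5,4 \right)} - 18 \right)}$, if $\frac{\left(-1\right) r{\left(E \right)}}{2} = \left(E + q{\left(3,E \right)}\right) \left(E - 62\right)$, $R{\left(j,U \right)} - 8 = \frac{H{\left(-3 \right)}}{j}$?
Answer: $- \frac{40208}{25} \approx -1608.3$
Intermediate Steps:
$H{\left(Z \right)} = -4 - Z$ ($H{\left(Z \right)} = -2 - \left(2 + Z\right) = -4 - Z$)
$R{\left(j,U \right)} = 8 - \frac{1}{j}$ ($R{\left(j,U \right)} = 8 + \frac{-4 - -3}{j} = 8 + \frac{-4 + 3}{j} = 8 - \frac{1}{j}$)
$q{\left(P,W \right)} = 7 P$
$r{\left(E \right)} = - 2 \left(-62 + E\right) \left(21 + E\right)$ ($r{\left(E \right)} = - 2 \left(E + 7 \cdot 3\right) \left(E - 62\right) = - 2 \left(E + 21\right) \left(-62 + E\right) = - 2 \left(21 + E\right) \left(-62 + E\right) = - 2 \left(-62 + E\right) \left(21 + E\right)$)
$- r{\left(R{\left(-5,4 \right)} - 18 \right)} = - (2604 - 2 \left(\left(8 - \frac{1}{-5}\right) - 18\right)^{2} + 82 \left(\left(8 - \frac{1}{-5}\right) - 18\right)) = - (2604 - 2 \left(\left(8 - - \frac{1}{5}\right) - 18\right)^{2} + 82 \left(\left(8 - - \frac{1}{5}\right) - 18\right)) = - (2604 - 2 \left(\left(8 + \frac{1}{5}\right) - 18\right)^{2} + 82 \left(\left(8 + \frac{1}{5}\right) - 18\right)) = - (2604 - 2 \left(\frac{41}{5} - 18\right)^{2} + 82 \left(\frac{41}{5} - 18\right)) = - (2604 - 2 \left(- \frac{49}{5}\right)^{2} + 82 \left(- \frac{49}{5}\right)) = - (2604 - \frac{4802}{25} - \frac{4018}{5}) = \left(-1\right) \frac{40208}{25} = - \frac{40208}{25}$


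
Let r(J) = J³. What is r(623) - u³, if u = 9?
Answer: 241803638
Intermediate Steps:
r(623) - u³ = 623³ - 1*9³ = 241804367 - 1*729 = 241804367 - 729 = 241803638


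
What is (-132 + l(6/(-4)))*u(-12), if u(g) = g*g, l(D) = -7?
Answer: -20016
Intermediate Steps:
u(g) = g²
(-132 + l(6/(-4)))*u(-12) = (-132 - 7)*(-12)² = -139*144 = -20016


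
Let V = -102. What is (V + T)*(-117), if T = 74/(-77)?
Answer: 927576/77 ≈ 12046.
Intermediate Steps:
T = -74/77 (T = 74*(-1/77) = -74/77 ≈ -0.96104)
(V + T)*(-117) = (-102 - 74/77)*(-117) = -7928/77*(-117) = 927576/77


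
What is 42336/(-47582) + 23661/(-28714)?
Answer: -1170736803/683134774 ≈ -1.7138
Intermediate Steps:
42336/(-47582) + 23661/(-28714) = 42336*(-1/47582) + 23661*(-1/28714) = -21168/23791 - 23661/28714 = -1170736803/683134774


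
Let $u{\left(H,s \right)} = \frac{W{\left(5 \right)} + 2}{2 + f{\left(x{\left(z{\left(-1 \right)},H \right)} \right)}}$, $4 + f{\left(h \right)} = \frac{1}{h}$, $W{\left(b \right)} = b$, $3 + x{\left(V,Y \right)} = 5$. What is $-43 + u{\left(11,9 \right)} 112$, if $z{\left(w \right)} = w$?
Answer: $- \frac{1697}{3} \approx -565.67$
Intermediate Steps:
$x{\left(V,Y \right)} = 2$ ($x{\left(V,Y \right)} = -3 + 5 = 2$)
$f{\left(h \right)} = -4 + \frac{1}{h}$
$u{\left(H,s \right)} = - \frac{14}{3}$ ($u{\left(H,s \right)} = \frac{5 + 2}{2 - \left(4 - \frac{1}{2}\right)} = \frac{7}{2 + \left(-4 + \frac{1}{2}\right)} = \frac{7}{2 - \frac{7}{2}} = \frac{7}{- \frac{3}{2}} = 7 \left(- \frac{2}{3}\right) = - \frac{14}{3}$)
$-43 + u{\left(11,9 \right)} 112 = -43 - \frac{1568}{3} = - \frac{1697}{3}$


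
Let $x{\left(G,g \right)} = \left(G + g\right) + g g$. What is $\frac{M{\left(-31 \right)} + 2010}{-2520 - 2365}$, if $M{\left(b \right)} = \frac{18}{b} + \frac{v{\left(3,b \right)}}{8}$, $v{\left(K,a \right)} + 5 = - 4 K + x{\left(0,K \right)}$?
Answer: $- \frac{498181}{1211480} \approx -0.41122$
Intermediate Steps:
$x{\left(G,g \right)} = G + g + g^{2}$ ($x{\left(G,g \right)} = \left(G + g\right) + g^{2} = G + g + g^{2}$)
$v{\left(K,a \right)} = -5 + K^{2} - 3 K$ ($v{\left(K,a \right)} = -5 - \left(- K^{2} + 3 K\right) = -5 + \left(K^{2} - 3 K\right) = -5 + K^{2} - 3 K$)
$M{\left(b \right)} = - \frac{5}{8} + \frac{18}{b}$ ($M{\left(b \right)} = \frac{18}{b} + \frac{-5 + 3^{2} - 9}{8} = \frac{18}{b} + \left(-5 + 9 - 9\right) \frac{1}{8} = \frac{18}{b} - \frac{5}{8} = - \frac{5}{8} + \frac{18}{b}$)
$\frac{M{\left(-31 \right)} + 2010}{-2520 - 2365} = \frac{\left(- \frac{5}{8} + \frac{18}{-31}\right) + 2010}{-2520 - 2365} = \frac{\left(- \frac{5}{8} + 18 \left(- \frac{1}{31}\right)\right) + 2010}{-4885} = \left(\left(- \frac{5}{8} - \frac{18}{31}\right) + 2010\right) \left(- \frac{1}{4885}\right) = \left(- \frac{299}{248} + 2010\right) \left(- \frac{1}{4885}\right) = \frac{498181}{248} \left(- \frac{1}{4885}\right) = - \frac{498181}{1211480}$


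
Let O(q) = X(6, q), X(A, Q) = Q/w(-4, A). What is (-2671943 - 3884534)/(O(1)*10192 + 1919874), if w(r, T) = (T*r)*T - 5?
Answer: -976915073/286051034 ≈ -3.4152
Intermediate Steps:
w(r, T) = -5 + r*T**2 (w(r, T) = r*T**2 - 5 = -5 + r*T**2)
X(A, Q) = Q/(-5 - 4*A**2)
O(q) = -q/149 (O(q) = -q/(5 + 4*6**2) = -q/(5 + 4*36) = -q/(5 + 144) = -1*q/149 = -1*q*1/149 = -q/149)
(-2671943 - 3884534)/(O(1)*10192 + 1919874) = (-2671943 - 3884534)/(-1/149*1*10192 + 1919874) = -6556477/(-1/149*10192 + 1919874) = -6556477/(-10192/149 + 1919874) = -6556477/286051034/149 = -6556477*149/286051034 = -976915073/286051034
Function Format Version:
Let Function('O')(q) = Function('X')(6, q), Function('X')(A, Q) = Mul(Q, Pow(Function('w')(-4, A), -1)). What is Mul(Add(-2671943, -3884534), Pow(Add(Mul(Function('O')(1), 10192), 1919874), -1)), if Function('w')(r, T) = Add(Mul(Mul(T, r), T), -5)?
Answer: Rational(-976915073, 286051034) ≈ -3.4152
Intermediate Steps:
Function('w')(r, T) = Add(-5, Mul(r, Pow(T, 2))) (Function('w')(r, T) = Add(Mul(r, Pow(T, 2)), -5) = Add(-5, Mul(r, Pow(T, 2))))
Function('X')(A, Q) = Mul(Q, Pow(Add(-5, Mul(-4, Pow(A, 2))), -1))
Function('O')(q) = Mul(Rational(-1, 149), q) (Function('O')(q) = Mul(-1, q, Pow(Add(5, Mul(4, Pow(6, 2))), -1)) = Mul(-1, q, Pow(Add(5, Mul(4, 36)), -1)) = Mul(-1, q, Pow(Add(5, 144), -1)) = Mul(-1, q, Pow(149, -1)) = Mul(-1, q, Rational(1, 149)) = Mul(Rational(-1, 149), q))
Mul(Add(-2671943, -3884534), Pow(Add(Mul(Function('O')(1), 10192), 1919874), -1)) = Mul(Add(-2671943, -3884534), Pow(Add(Mul(Mul(Rational(-1, 149), 1), 10192), 1919874), -1)) = Mul(-6556477, Pow(Add(Mul(Rational(-1, 149), 10192), 1919874), -1)) = Mul(-6556477, Pow(Add(Rational(-10192, 149), 1919874), -1)) = Mul(-6556477, Pow(Rational(286051034, 149), -1)) = Mul(-6556477, Rational(149, 286051034)) = Rational(-976915073, 286051034)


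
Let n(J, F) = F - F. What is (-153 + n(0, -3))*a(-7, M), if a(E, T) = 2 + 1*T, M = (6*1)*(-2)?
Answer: 1530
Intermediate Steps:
n(J, F) = 0
M = -12 (M = 6*(-2) = -12)
a(E, T) = 2 + T
(-153 + n(0, -3))*a(-7, M) = (-153 + 0)*(2 - 12) = -153*(-10) = 1530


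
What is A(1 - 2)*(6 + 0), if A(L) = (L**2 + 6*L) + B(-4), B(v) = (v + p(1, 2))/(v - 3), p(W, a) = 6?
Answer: -222/7 ≈ -31.714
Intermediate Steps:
B(v) = (6 + v)/(-3 + v) (B(v) = (v + 6)/(v - 3) = (6 + v)/(-3 + v))
A(L) = -2/7 + L**2 + 6*L (A(L) = (L**2 + 6*L) + (6 - 4)/(-3 - 4) = (L**2 + 6*L) + 2/(-7) = (L**2 + 6*L) - 1/7*2 = (L**2 + 6*L) - 2/7 = -2/7 + L**2 + 6*L)
A(1 - 2)*(6 + 0) = (-2/7 + (1 - 2)**2 + 6*(1 - 2))*(6 + 0) = (-2/7 + (-1)**2 + 6*(-1))*6 = (-2/7 + 1 - 6)*6 = -37/7*6 = -222/7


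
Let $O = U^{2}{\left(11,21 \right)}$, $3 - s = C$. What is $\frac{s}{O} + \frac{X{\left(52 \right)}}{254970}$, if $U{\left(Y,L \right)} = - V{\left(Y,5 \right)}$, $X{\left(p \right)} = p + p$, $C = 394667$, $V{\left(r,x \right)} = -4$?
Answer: $- \frac{6289217401}{254970} \approx -24667.0$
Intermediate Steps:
$X{\left(p \right)} = 2 p$
$U{\left(Y,L \right)} = 4$ ($U{\left(Y,L \right)} = \left(-1\right) \left(-4\right) = 4$)
$s = -394664$ ($s = 3 - 394667 = -394664$)
$O = 16$ ($O = 4^{2} = 16$)
$\frac{s}{O} + \frac{X{\left(52 \right)}}{254970} = - \frac{394664}{16} + \frac{2 \cdot 52}{254970} = \left(-394664\right) \frac{1}{16} + 104 \cdot \frac{1}{254970} = - \frac{49333}{2} + \frac{52}{127485} = - \frac{6289217401}{254970}$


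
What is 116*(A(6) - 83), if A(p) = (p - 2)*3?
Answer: -8236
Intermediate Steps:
A(p) = -6 + 3*p (A(p) = (-2 + p)*3 = -6 + 3*p)
116*(A(6) - 83) = 116*((-6 + 3*6) - 83) = 116*((-6 + 18) - 83) = 116*(12 - 83) = 116*(-71) = -8236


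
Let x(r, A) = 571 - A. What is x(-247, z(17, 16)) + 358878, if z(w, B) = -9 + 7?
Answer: 359451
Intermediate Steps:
z(w, B) = -2
x(-247, z(17, 16)) + 358878 = (571 - 1*(-2)) + 358878 = (571 + 2) + 358878 = 573 + 358878 = 359451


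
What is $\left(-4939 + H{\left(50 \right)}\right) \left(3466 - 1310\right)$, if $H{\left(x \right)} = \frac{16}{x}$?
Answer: $- \frac{266194852}{25} \approx -1.0648 \cdot 10^{7}$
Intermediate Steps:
$\left(-4939 + H{\left(50 \right)}\right) \left(3466 - 1310\right) = \left(-4939 + \frac{16}{50}\right) \left(3466 - 1310\right) = \left(-4939 + 16 \cdot \frac{1}{50}\right) 2156 = \left(-4939 + \frac{8}{25}\right) 2156 = \left(- \frac{123467}{25}\right) 2156 = - \frac{266194852}{25}$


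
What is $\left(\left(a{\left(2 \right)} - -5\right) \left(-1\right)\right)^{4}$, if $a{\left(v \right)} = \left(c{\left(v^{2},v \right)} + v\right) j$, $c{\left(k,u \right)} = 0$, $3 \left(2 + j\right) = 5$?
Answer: $\frac{28561}{81} \approx 352.6$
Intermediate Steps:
$j = - \frac{1}{3}$ ($j = -2 + \frac{1}{3} \cdot 5 = -2 + \frac{5}{3} = - \frac{1}{3} \approx -0.33333$)
$a{\left(v \right)} = - \frac{v}{3}$ ($a{\left(v \right)} = \left(0 + v\right) \left(- \frac{1}{3}\right) = v \left(- \frac{1}{3}\right) = - \frac{v}{3}$)
$\left(\left(a{\left(2 \right)} - -5\right) \left(-1\right)\right)^{4} = \left(\left(\left(- \frac{1}{3}\right) 2 - -5\right) \left(-1\right)\right)^{4} = \left(\left(- \frac{2}{3} + 5\right) \left(-1\right)\right)^{4} = \left(\frac{13}{3} \left(-1\right)\right)^{4} = \left(- \frac{13}{3}\right)^{4} = \frac{28561}{81}$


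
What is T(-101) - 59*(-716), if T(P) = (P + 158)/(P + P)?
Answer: 8533231/202 ≈ 42244.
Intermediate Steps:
T(P) = (158 + P)/(2*P) (T(P) = (158 + P)/((2*P)) = (158 + P)*(1/(2*P)) = (158 + P)/(2*P))
T(-101) - 59*(-716) = (1/2)*(158 - 101)/(-101) - 59*(-716) = (1/2)*(-1/101)*57 - 1*(-42244) = -57/202 + 42244 = 8533231/202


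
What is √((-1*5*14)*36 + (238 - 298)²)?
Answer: 6*√30 ≈ 32.863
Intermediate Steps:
√((-1*5*14)*36 + (238 - 298)²) = √(-5*14*36 + (-60)²) = √(-70*36 + 3600) = √(-2520 + 3600) = √1080 = 6*√30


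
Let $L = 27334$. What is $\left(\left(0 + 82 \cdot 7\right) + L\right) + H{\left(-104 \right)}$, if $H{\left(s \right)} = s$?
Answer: $27804$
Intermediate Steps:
$\left(\left(0 + 82 \cdot 7\right) + L\right) + H{\left(-104 \right)} = \left(\left(0 + 82 \cdot 7\right) + 27334\right) - 104 = \left(\left(0 + 574\right) + 27334\right) - 104 = \left(574 + 27334\right) - 104 = 27908 - 104 = 27804$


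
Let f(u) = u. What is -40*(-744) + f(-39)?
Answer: 29721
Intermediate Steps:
-40*(-744) + f(-39) = -40*(-744) - 39 = 29760 - 39 = 29721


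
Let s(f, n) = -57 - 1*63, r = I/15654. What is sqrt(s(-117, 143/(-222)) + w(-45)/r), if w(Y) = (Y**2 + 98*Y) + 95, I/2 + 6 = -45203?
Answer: 75*sqrt(100454398)/45209 ≈ 16.627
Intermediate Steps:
I = -90418 (I = -12 + 2*(-45203) = -12 - 90406 = -90418)
r = -45209/7827 (r = -90418/15654 = -90418*1/15654 = -45209/7827 ≈ -5.7760)
w(Y) = 95 + Y**2 + 98*Y
s(f, n) = -120 (s(f, n) = -57 - 63 = -120)
sqrt(s(-117, 143/(-222)) + w(-45)/r) = sqrt(-120 + (95 + (-45)**2 + 98*(-45))/(-45209/7827)) = sqrt(-120 + (95 + 2025 - 4410)*(-7827/45209)) = sqrt(-120 - 2290*(-7827/45209)) = sqrt(-120 + 17923830/45209) = sqrt(12498750/45209) = 75*sqrt(100454398)/45209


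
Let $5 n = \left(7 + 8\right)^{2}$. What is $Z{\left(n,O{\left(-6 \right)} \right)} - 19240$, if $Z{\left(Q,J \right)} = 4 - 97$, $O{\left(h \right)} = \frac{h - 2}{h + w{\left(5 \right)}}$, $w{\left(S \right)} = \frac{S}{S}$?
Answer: $-19333$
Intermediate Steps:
$w{\left(S \right)} = 1$
$n = 45$ ($n = \frac{\left(7 + 8\right)^{2}}{5} = \frac{15^{2}}{5} = \frac{1}{5} \cdot 225 = 45$)
$O{\left(h \right)} = \frac{-2 + h}{1 + h}$ ($O{\left(h \right)} = \frac{h - 2}{h + 1} = \frac{-2 + h}{1 + h}$)
$Z{\left(Q,J \right)} = -93$ ($Z{\left(Q,J \right)} = 4 - 97 = -93$)
$Z{\left(n,O{\left(-6 \right)} \right)} - 19240 = -93 - 19240 = -19333$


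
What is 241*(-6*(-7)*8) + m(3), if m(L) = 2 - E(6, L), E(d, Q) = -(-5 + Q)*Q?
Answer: 80972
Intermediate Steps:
E(d, Q) = -Q*(-5 + Q)
m(L) = 2 - L*(5 - L)
241*(-6*(-7)*8) + m(3) = 241*(-6*(-7)*8) + (2 + 3*(-5 + 3)) = 241*(42*8) + (2 + 3*(-2)) = 241*336 + (2 - 6) = 80976 - 4 = 80972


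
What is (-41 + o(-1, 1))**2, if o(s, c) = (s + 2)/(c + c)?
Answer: 6561/4 ≈ 1640.3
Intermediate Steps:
o(s, c) = (2 + s)/(2*c) (o(s, c) = (2 + s)/((2*c)) = (2 + s)*(1/(2*c)) = (2 + s)/(2*c))
(-41 + o(-1, 1))**2 = (-41 + (1/2)*(2 - 1)/1)**2 = (-41 + (1/2)*1*1)**2 = (-41 + 1/2)**2 = (-81/2)**2 = 6561/4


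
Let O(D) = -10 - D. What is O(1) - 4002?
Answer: -4013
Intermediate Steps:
O(1) - 4002 = (-10 - 1*1) - 4002 = (-10 - 1) - 4002 = -11 - 4002 = -4013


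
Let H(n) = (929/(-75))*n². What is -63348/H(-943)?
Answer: 4751100/826112321 ≈ 0.0057512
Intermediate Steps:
H(n) = -929*n²/75 (H(n) = (929*(-1/75))*n² = -929*n²/75)
-63348/H(-943) = -63348/((-929/75*(-943)²)) = -63348/((-929/75*889249)) = -63348/(-826112321/75) = -63348*(-75/826112321) = 4751100/826112321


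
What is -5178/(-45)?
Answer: 1726/15 ≈ 115.07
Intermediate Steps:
-5178/(-45) = -5178*(-1)/45 = -863*(-2/15) = 1726/15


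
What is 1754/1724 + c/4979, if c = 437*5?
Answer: 6250053/4291898 ≈ 1.4562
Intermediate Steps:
c = 2185
1754/1724 + c/4979 = 1754/1724 + 2185/4979 = 1754*(1/1724) + 2185*(1/4979) = 877/862 + 2185/4979 = 6250053/4291898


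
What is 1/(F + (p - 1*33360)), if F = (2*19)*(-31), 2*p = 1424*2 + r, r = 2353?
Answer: -2/63875 ≈ -3.1311e-5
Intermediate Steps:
p = 5201/2 (p = (1424*2 + 2353)/2 = (2848 + 2353)/2 = (½)*5201 = 5201/2 ≈ 2600.5)
F = -1178 (F = 38*(-31) = -1178)
1/(F + (p - 1*33360)) = 1/(-1178 + (5201/2 - 1*33360)) = 1/(-1178 + (5201/2 - 33360)) = 1/(-1178 - 61519/2) = 1/(-63875/2) = -2/63875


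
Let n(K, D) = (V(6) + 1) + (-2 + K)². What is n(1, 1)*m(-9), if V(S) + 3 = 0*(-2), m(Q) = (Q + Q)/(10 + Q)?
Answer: 18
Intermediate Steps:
m(Q) = 2*Q/(10 + Q) (m(Q) = (2*Q)/(10 + Q) = 2*Q/(10 + Q))
V(S) = -3 (V(S) = -3 + 0*(-2) = -3 + 0 = -3)
n(K, D) = -2 + (-2 + K)² (n(K, D) = (-3 + 1) + (-2 + K)² = -2 + (-2 + K)²)
n(1, 1)*m(-9) = (-2 + (-2 + 1)²)*(2*(-9)/(10 - 9)) = (-2 + (-1)²)*(2*(-9)/1) = (-2 + 1)*(2*(-9)*1) = -1*(-18) = 18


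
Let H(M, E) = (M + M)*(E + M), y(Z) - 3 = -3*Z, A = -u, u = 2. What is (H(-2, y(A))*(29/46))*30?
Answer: -12180/23 ≈ -529.57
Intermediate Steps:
A = -2 (A = -1*2 = -2)
y(Z) = 3 - 3*Z
H(M, E) = 2*M*(E + M) (H(M, E) = (2*M)*(E + M) = 2*M*(E + M))
(H(-2, y(A))*(29/46))*30 = ((2*(-2)*((3 - 3*(-2)) - 2))*(29/46))*30 = ((2*(-2)*((3 + 6) - 2))*(29*(1/46)))*30 = ((2*(-2)*(9 - 2))*(29/46))*30 = ((2*(-2)*7)*(29/46))*30 = -28*29/46*30 = -406/23*30 = -12180/23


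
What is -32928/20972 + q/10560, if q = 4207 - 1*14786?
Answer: -2906033/1129920 ≈ -2.5719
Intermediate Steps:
q = -10579 (q = 4207 - 14786 = -10579)
-32928/20972 + q/10560 = -32928/20972 - 10579/10560 = -32928*1/20972 - 10579*1/10560 = -168/107 - 10579/10560 = -2906033/1129920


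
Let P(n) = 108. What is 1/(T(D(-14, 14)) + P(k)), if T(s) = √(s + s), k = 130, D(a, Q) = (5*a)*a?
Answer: 27/2426 - 7*√10/4852 ≈ 0.0065672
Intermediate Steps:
D(a, Q) = 5*a²
T(s) = √2*√s (T(s) = √(2*s) = √2*√s)
1/(T(D(-14, 14)) + P(k)) = 1/(√2*√(5*(-14)²) + 108) = 1/(√2*√(5*196) + 108) = 1/(√2*√980 + 108) = 1/(√2*(14*√5) + 108) = 1/(14*√10 + 108) = 1/(108 + 14*√10)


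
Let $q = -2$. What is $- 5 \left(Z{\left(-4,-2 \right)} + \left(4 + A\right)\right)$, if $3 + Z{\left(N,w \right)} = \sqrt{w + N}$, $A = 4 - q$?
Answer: $-35 - 5 i \sqrt{6} \approx -35.0 - 12.247 i$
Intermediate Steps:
$A = 6$ ($A = 4 - -2 = 4 + 2 = 6$)
$Z{\left(N,w \right)} = -3 + \sqrt{N + w}$ ($Z{\left(N,w \right)} = -3 + \sqrt{w + N} = -3 + \sqrt{N + w}$)
$- 5 \left(Z{\left(-4,-2 \right)} + \left(4 + A\right)\right) = - 5 \left(\left(-3 + \sqrt{-4 - 2}\right) + \left(4 + 6\right)\right) = - 5 \left(\left(-3 + \sqrt{-6}\right) + 10\right) = - 5 \left(\left(-3 + i \sqrt{6}\right) + 10\right) = - 5 \left(7 + i \sqrt{6}\right) = -35 - 5 i \sqrt{6}$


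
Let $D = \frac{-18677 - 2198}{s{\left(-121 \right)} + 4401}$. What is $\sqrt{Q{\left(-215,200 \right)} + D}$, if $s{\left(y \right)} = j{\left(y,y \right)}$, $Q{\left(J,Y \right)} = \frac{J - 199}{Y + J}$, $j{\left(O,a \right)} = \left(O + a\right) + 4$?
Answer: $\frac{29 \sqrt{11635585}}{20815} \approx 4.7524$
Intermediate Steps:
$j{\left(O,a \right)} = 4 + O + a$
$Q{\left(J,Y \right)} = \frac{-199 + J}{J + Y}$
$s{\left(y \right)} = 4 + 2 y$ ($s{\left(y \right)} = 4 + y + y = 4 + 2 y$)
$D = - \frac{20875}{4163}$ ($D = \frac{-18677 - 2198}{\left(4 + 2 \left(-121\right)\right) + 4401} = - \frac{20875}{\left(4 - 242\right) + 4401} = - \frac{20875}{-238 + 4401} = - \frac{20875}{4163} \approx -5.0144$)
$\sqrt{Q{\left(-215,200 \right)} + D} = \sqrt{\frac{-199 - 215}{-215 + 200} - \frac{20875}{4163}} = \sqrt{\frac{1}{-15} \left(-414\right) - \frac{20875}{4163}} = \sqrt{\left(- \frac{1}{15}\right) \left(-414\right) - \frac{20875}{4163}} = \sqrt{\frac{138}{5} - \frac{20875}{4163}} = \sqrt{\frac{470119}{20815}} = \frac{29 \sqrt{11635585}}{20815}$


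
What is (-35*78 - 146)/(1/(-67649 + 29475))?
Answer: 109788424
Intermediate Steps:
(-35*78 - 146)/(1/(-67649 + 29475)) = (-2730 - 146)/(1/(-38174)) = -2876/(-1/38174) = -2876*(-38174) = 109788424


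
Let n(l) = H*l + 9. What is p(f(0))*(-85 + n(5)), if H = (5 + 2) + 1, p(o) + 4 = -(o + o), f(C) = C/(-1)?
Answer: 144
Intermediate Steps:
f(C) = -C (f(C) = C*(-1) = -C)
p(o) = -4 - 2*o (p(o) = -4 - (o + o) = -4 - 2*o)
H = 8 (H = 7 + 1 = 8)
n(l) = 9 + 8*l (n(l) = 8*l + 9 = 9 + 8*l)
p(f(0))*(-85 + n(5)) = (-4 - (-2)*0)*(-85 + (9 + 8*5)) = (-4 - 2*0)*(-85 + (9 + 40)) = (-4 + 0)*(-85 + 49) = -4*(-36) = 144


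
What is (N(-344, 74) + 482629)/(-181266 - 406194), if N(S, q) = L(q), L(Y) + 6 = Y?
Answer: -160899/195820 ≈ -0.82167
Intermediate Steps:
L(Y) = -6 + Y
N(S, q) = -6 + q
(N(-344, 74) + 482629)/(-181266 - 406194) = ((-6 + 74) + 482629)/(-181266 - 406194) = (68 + 482629)/(-587460) = 482697*(-1/587460) = -160899/195820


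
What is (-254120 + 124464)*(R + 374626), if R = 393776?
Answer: -99627929712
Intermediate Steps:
(-254120 + 124464)*(R + 374626) = (-254120 + 124464)*(393776 + 374626) = -129656*768402 = -99627929712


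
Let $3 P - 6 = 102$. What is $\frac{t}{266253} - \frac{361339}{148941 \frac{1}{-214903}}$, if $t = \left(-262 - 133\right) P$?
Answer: $\frac{530135851037579}{1016820207} \approx 5.2137 \cdot 10^{5}$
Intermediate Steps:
$P = 36$ ($P = 2 + \frac{1}{3} \cdot 102 = 2 + 34 = 36$)
$t = -14220$ ($t = \left(-262 - 133\right) 36 = \left(-395\right) 36 = -14220$)
$\frac{t}{266253} - \frac{361339}{148941 \frac{1}{-214903}} = - \frac{14220}{266253} - \frac{361339}{148941 \frac{1}{-214903}} = \left(-14220\right) \frac{1}{266253} - \frac{361339}{148941 \left(- \frac{1}{214903}\right)} = - \frac{4740}{88751} - \frac{361339}{- \frac{11457}{16531}} = - \frac{4740}{88751} - - \frac{5973295009}{11457} = - \frac{4740}{88751} + \frac{5973295009}{11457} = \frac{530135851037579}{1016820207}$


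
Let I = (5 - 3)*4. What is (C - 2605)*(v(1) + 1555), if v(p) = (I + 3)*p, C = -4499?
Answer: -11124864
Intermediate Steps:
I = 8 (I = 2*4 = 8)
v(p) = 11*p (v(p) = (8 + 3)*p = 11*p)
(C - 2605)*(v(1) + 1555) = (-4499 - 2605)*(11*1 + 1555) = -7104*(11 + 1555) = -7104*1566 = -11124864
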